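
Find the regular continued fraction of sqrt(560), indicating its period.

[23; (1, 1, 1, 46)]

Write x_i = (sqrt(560) + m_i)/d_i with (m_0, d_0) = (0, 1). a_0 = floor(sqrt(560)) = 23, since 23^2 = 529 <= 560 < 576 = 24^2.
Iterate m_{i+1} = d_i*a_i - m_i, d_{i+1} = (560 - m_{i+1}^2)/d_i, a_{i+1} = floor((a_0 + m_{i+1})/d_{i+1}):
  m_1 = 1*23 - 0 = 23, d_1 = (560 - 23^2)/1 = 31/1 = 31, a_1 = floor((23 + 23)/31) = 1.
  m_2 = 31*1 - 23 = 8, d_2 = (560 - 8^2)/31 = 496/31 = 16, a_2 = floor((23 + 8)/16) = 1.
  m_3 = 16*1 - 8 = 8, d_3 = (560 - 8^2)/16 = 496/16 = 31, a_3 = floor((23 + 8)/31) = 1.
  m_4 = 31*1 - 8 = 23, d_4 = (560 - 23^2)/31 = 31/31 = 1, a_4 = floor((23 + 23)/1) = 46.
  m_5 = 1*46 - 23 = 23, d_5 = (560 - 23^2)/1 = 31/1 = 31: (m_5, d_5) = (m_1, d_1) = (23, 31), so from here the quotients repeat a_1, ..., a_4; the period length is 4.
Hence the expansion of sqrt(560) is a_0 = 23 followed by the repeating block 1, 1, 1, 46 (period 4).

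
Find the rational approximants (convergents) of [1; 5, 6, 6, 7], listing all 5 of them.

Using the convergent recurrence p_i = a_i*p_{i-1} + p_{i-2}, q_i = a_i*q_{i-1} + q_{i-2} with p_{-2}=0, p_{-1}=1, q_{-2}=1, q_{-1}=0:
  i=0: a_0=1, p_0 = 1*1 + 0 = 1, q_0 = 1*0 + 1 = 1.
  i=1: a_1=5, p_1 = 5*1 + 1 = 6, q_1 = 5*1 + 0 = 5.
  i=2: a_2=6, p_2 = 6*6 + 1 = 37, q_2 = 6*5 + 1 = 31.
  i=3: a_3=6, p_3 = 6*37 + 6 = 228, q_3 = 6*31 + 5 = 191.
  i=4: a_4=7, p_4 = 7*228 + 37 = 1633, q_4 = 7*191 + 31 = 1368.

1/1, 6/5, 37/31, 228/191, 1633/1368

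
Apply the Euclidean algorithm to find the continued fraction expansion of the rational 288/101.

Run the Euclidean algorithm on 288 and 101; the successive quotients are the partial quotients a_0, a_1, ... (each step inverts the fractional part left over by the previous one):
  288 = 2*101 + 86, so a_0 = 2.
  101 = 1*86 + 15, so a_1 = 1.
  86 = 5*15 + 11, so a_2 = 5.
  15 = 1*11 + 4, so a_3 = 1.
  11 = 2*4 + 3, so a_4 = 2.
  4 = 1*3 + 1, so a_5 = 1.
  3 = 3*1 + 0, so a_6 = 3.
The remainder reaches 0 after 7 divisions, so the expansion has 7 partial quotients, read off in order.

[2; 1, 5, 1, 2, 1, 3]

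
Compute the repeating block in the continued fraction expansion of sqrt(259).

Write x_i = (sqrt(259) + m_i)/d_i with (m_0, d_0) = (0, 1). a_0 = floor(sqrt(259)) = 16, since 16^2 = 256 <= 259 < 289 = 17^2.
Iterate m_{i+1} = d_i*a_i - m_i, d_{i+1} = (259 - m_{i+1}^2)/d_i, a_{i+1} = floor((a_0 + m_{i+1})/d_{i+1}):
  m_1 = 1*16 - 0 = 16, d_1 = (259 - 16^2)/1 = 3/1 = 3, a_1 = floor((16 + 16)/3) = 10.
  m_2 = 3*10 - 16 = 14, d_2 = (259 - 14^2)/3 = 63/3 = 21, a_2 = floor((16 + 14)/21) = 1.
  m_3 = 21*1 - 14 = 7, d_3 = (259 - 7^2)/21 = 210/21 = 10, a_3 = floor((16 + 7)/10) = 2.
  m_4 = 10*2 - 7 = 13, d_4 = (259 - 13^2)/10 = 90/10 = 9, a_4 = floor((16 + 13)/9) = 3.
  m_5 = 9*3 - 13 = 14, d_5 = (259 - 14^2)/9 = 63/9 = 7, a_5 = floor((16 + 14)/7) = 4.
  m_6 = 7*4 - 14 = 14, d_6 = (259 - 14^2)/7 = 63/7 = 9, a_6 = floor((16 + 14)/9) = 3.
  m_7 = 9*3 - 14 = 13, d_7 = (259 - 13^2)/9 = 90/9 = 10, a_7 = floor((16 + 13)/10) = 2.
  m_8 = 10*2 - 13 = 7, d_8 = (259 - 7^2)/10 = 210/10 = 21, a_8 = floor((16 + 7)/21) = 1.
  m_9 = 21*1 - 7 = 14, d_9 = (259 - 14^2)/21 = 63/21 = 3, a_9 = floor((16 + 14)/3) = 10.
  m_10 = 3*10 - 14 = 16, d_10 = (259 - 16^2)/3 = 3/3 = 1, a_10 = floor((16 + 16)/1) = 32.
  m_11 = 1*32 - 16 = 16, d_11 = (259 - 16^2)/1 = 3/1 = 3: (m_11, d_11) = (m_1, d_1) = (16, 3), so from here the quotients repeat a_1, ..., a_10; the period length is 10.
Hence the expansion of sqrt(259) is a_0 = 16 followed by the repeating block 10, 1, 2, 3, 4, 3, 2, 1, 10, 32 (period 10).

[16; (10, 1, 2, 3, 4, 3, 2, 1, 10, 32)]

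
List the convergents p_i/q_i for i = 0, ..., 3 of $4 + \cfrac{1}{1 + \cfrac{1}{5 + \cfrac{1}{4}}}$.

4/1, 5/1, 29/6, 121/25

Using the convergent recurrence p_i = a_i*p_{i-1} + p_{i-2}, q_i = a_i*q_{i-1} + q_{i-2} with p_{-2}=0, p_{-1}=1, q_{-2}=1, q_{-1}=0:
  i=0: a_0=4, p_0 = 4*1 + 0 = 4, q_0 = 4*0 + 1 = 1.
  i=1: a_1=1, p_1 = 1*4 + 1 = 5, q_1 = 1*1 + 0 = 1.
  i=2: a_2=5, p_2 = 5*5 + 4 = 29, q_2 = 5*1 + 1 = 6.
  i=3: a_3=4, p_3 = 4*29 + 5 = 121, q_3 = 4*6 + 1 = 25.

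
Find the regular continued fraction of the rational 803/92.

[8; 1, 2, 1, 2, 8]

Run the Euclidean algorithm on 803 and 92; the successive quotients are the partial quotients a_0, a_1, ... (each step inverts the fractional part left over by the previous one):
  803 = 8*92 + 67, so a_0 = 8.
  92 = 1*67 + 25, so a_1 = 1.
  67 = 2*25 + 17, so a_2 = 2.
  25 = 1*17 + 8, so a_3 = 1.
  17 = 2*8 + 1, so a_4 = 2.
  8 = 8*1 + 0, so a_5 = 8.
The remainder reaches 0 after 6 divisions, so the expansion has 6 partial quotients, read off in order.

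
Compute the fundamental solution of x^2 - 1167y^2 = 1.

(x, y) = (373828, 10943)

First expand sqrt(1167) as a continued fraction. With x_i = (sqrt(1167) + m_i)/d_i and (m_0, d_0) = (0, 1): a_0 = floor(sqrt(1167)) = 34, since 34^2 = 1156 <= 1167 < 1225 = 35^2.
Iterate m_{i+1} = d_i*a_i - m_i, d_{i+1} = (1167 - m_{i+1}^2)/d_i, a_{i+1} = floor((a_0 + m_{i+1})/d_{i+1}):
  m_1 = 1*34 - 0 = 34, d_1 = (1167 - 34^2)/1 = 11/1 = 11, a_1 = floor((34 + 34)/11) = 6.
  m_2 = 11*6 - 34 = 32, d_2 = (1167 - 32^2)/11 = 143/11 = 13, a_2 = floor((34 + 32)/13) = 5.
  m_3 = 13*5 - 32 = 33, d_3 = (1167 - 33^2)/13 = 78/13 = 6, a_3 = floor((34 + 33)/6) = 11.
  m_4 = 6*11 - 33 = 33, d_4 = (1167 - 33^2)/6 = 78/6 = 13, a_4 = floor((34 + 33)/13) = 5.
  m_5 = 13*5 - 33 = 32, d_5 = (1167 - 32^2)/13 = 143/13 = 11, a_5 = floor((34 + 32)/11) = 6.
  m_6 = 11*6 - 32 = 34, d_6 = (1167 - 34^2)/11 = 11/11 = 1, a_6 = floor((34 + 34)/1) = 68.
  m_7 = 1*68 - 34 = 34, d_7 = (1167 - 34^2)/1 = 11/1 = 11: (m_7, d_7) = (m_1, d_1) = (34, 11), so from here the quotients repeat a_1, ..., a_6; the period length is 6.
So sqrt(1167) = [34; (6, 5, 11, 5, 6, 68)] with period length k = 6.
k is even, so the fundamental solution of x^2 - 1167y^2 = 1 is (p_{k-1}, q_{k-1}) = (p_5, q_5); compute convergents through index 5.
Convergents (p_i = a_i*p_{i-1} + p_{i-2}, q_i = a_i*q_{i-1} + q_{i-2} with p_{-2}=0, p_{-1}=1, q_{-2}=1, q_{-1}=0):
  i=0: a_0=34, p_0 = 34*1 + 0 = 34, q_0 = 34*0 + 1 = 1.
  i=1: a_1=6, p_1 = 6*34 + 1 = 205, q_1 = 6*1 + 0 = 6.
  i=2: a_2=5, p_2 = 5*205 + 34 = 1059, q_2 = 5*6 + 1 = 31.
  i=3: a_3=11, p_3 = 11*1059 + 205 = 11854, q_3 = 11*31 + 6 = 347.
  i=4: a_4=5, p_4 = 5*11854 + 1059 = 60329, q_4 = 5*347 + 31 = 1766.
  i=5: a_5=6, p_5 = 6*60329 + 11854 = 373828, q_5 = 6*1766 + 347 = 10943.
Check: 373828^2 - 1167*10943^2 = 139747373584 - 139747373583 = 1, so (x, y) = (373828, 10943) solves the equation, and by the theorem it is the least positive solution.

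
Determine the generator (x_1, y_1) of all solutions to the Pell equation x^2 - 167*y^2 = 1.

First expand sqrt(167) as a continued fraction. With x_i = (sqrt(167) + m_i)/d_i and (m_0, d_0) = (0, 1): a_0 = floor(sqrt(167)) = 12, since 12^2 = 144 <= 167 < 169 = 13^2.
Iterate m_{i+1} = d_i*a_i - m_i, d_{i+1} = (167 - m_{i+1}^2)/d_i, a_{i+1} = floor((a_0 + m_{i+1})/d_{i+1}):
  m_1 = 1*12 - 0 = 12, d_1 = (167 - 12^2)/1 = 23/1 = 23, a_1 = floor((12 + 12)/23) = 1.
  m_2 = 23*1 - 12 = 11, d_2 = (167 - 11^2)/23 = 46/23 = 2, a_2 = floor((12 + 11)/2) = 11.
  m_3 = 2*11 - 11 = 11, d_3 = (167 - 11^2)/2 = 46/2 = 23, a_3 = floor((12 + 11)/23) = 1.
  m_4 = 23*1 - 11 = 12, d_4 = (167 - 12^2)/23 = 23/23 = 1, a_4 = floor((12 + 12)/1) = 24.
  m_5 = 1*24 - 12 = 12, d_5 = (167 - 12^2)/1 = 23/1 = 23: (m_5, d_5) = (m_1, d_1) = (12, 23), so from here the quotients repeat a_1, ..., a_4; the period length is 4.
So sqrt(167) = [12; (1, 11, 1, 24)] with period length k = 4.
k is even, so the fundamental solution of x^2 - 167y^2 = 1 is (p_{k-1}, q_{k-1}) = (p_3, q_3); compute convergents through index 3.
Convergents (p_i = a_i*p_{i-1} + p_{i-2}, q_i = a_i*q_{i-1} + q_{i-2} with p_{-2}=0, p_{-1}=1, q_{-2}=1, q_{-1}=0):
  i=0: a_0=12, p_0 = 12*1 + 0 = 12, q_0 = 12*0 + 1 = 1.
  i=1: a_1=1, p_1 = 1*12 + 1 = 13, q_1 = 1*1 + 0 = 1.
  i=2: a_2=11, p_2 = 11*13 + 12 = 155, q_2 = 11*1 + 1 = 12.
  i=3: a_3=1, p_3 = 1*155 + 13 = 168, q_3 = 1*12 + 1 = 13.
Check: 168^2 - 167*13^2 = 28224 - 28223 = 1, so (x, y) = (168, 13) solves the equation, and by the theorem it is the least positive solution.

(x, y) = (168, 13)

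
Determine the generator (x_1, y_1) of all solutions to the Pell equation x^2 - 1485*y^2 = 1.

(x, y) = (1079, 28)

First expand sqrt(1485) as a continued fraction. With x_i = (sqrt(1485) + m_i)/d_i and (m_0, d_0) = (0, 1): a_0 = floor(sqrt(1485)) = 38, since 38^2 = 1444 <= 1485 < 1521 = 39^2.
Iterate m_{i+1} = d_i*a_i - m_i, d_{i+1} = (1485 - m_{i+1}^2)/d_i, a_{i+1} = floor((a_0 + m_{i+1})/d_{i+1}):
  m_1 = 1*38 - 0 = 38, d_1 = (1485 - 38^2)/1 = 41/1 = 41, a_1 = floor((38 + 38)/41) = 1.
  m_2 = 41*1 - 38 = 3, d_2 = (1485 - 3^2)/41 = 1476/41 = 36, a_2 = floor((38 + 3)/36) = 1.
  m_3 = 36*1 - 3 = 33, d_3 = (1485 - 33^2)/36 = 396/36 = 11, a_3 = floor((38 + 33)/11) = 6.
  m_4 = 11*6 - 33 = 33, d_4 = (1485 - 33^2)/11 = 396/11 = 36, a_4 = floor((38 + 33)/36) = 1.
  m_5 = 36*1 - 33 = 3, d_5 = (1485 - 3^2)/36 = 1476/36 = 41, a_5 = floor((38 + 3)/41) = 1.
  m_6 = 41*1 - 3 = 38, d_6 = (1485 - 38^2)/41 = 41/41 = 1, a_6 = floor((38 + 38)/1) = 76.
  m_7 = 1*76 - 38 = 38, d_7 = (1485 - 38^2)/1 = 41/1 = 41: (m_7, d_7) = (m_1, d_1) = (38, 41), so from here the quotients repeat a_1, ..., a_6; the period length is 6.
So sqrt(1485) = [38; (1, 1, 6, 1, 1, 76)] with period length k = 6.
k is even, so the fundamental solution of x^2 - 1485y^2 = 1 is (p_{k-1}, q_{k-1}) = (p_5, q_5); compute convergents through index 5.
Convergents (p_i = a_i*p_{i-1} + p_{i-2}, q_i = a_i*q_{i-1} + q_{i-2} with p_{-2}=0, p_{-1}=1, q_{-2}=1, q_{-1}=0):
  i=0: a_0=38, p_0 = 38*1 + 0 = 38, q_0 = 38*0 + 1 = 1.
  i=1: a_1=1, p_1 = 1*38 + 1 = 39, q_1 = 1*1 + 0 = 1.
  i=2: a_2=1, p_2 = 1*39 + 38 = 77, q_2 = 1*1 + 1 = 2.
  i=3: a_3=6, p_3 = 6*77 + 39 = 501, q_3 = 6*2 + 1 = 13.
  i=4: a_4=1, p_4 = 1*501 + 77 = 578, q_4 = 1*13 + 2 = 15.
  i=5: a_5=1, p_5 = 1*578 + 501 = 1079, q_5 = 1*15 + 13 = 28.
Check: 1079^2 - 1485*28^2 = 1164241 - 1164240 = 1, so (x, y) = (1079, 28) solves the equation, and by the theorem it is the least positive solution.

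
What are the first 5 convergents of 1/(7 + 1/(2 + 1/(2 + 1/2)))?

0/1, 1/7, 2/15, 5/37, 12/89

Using the convergent recurrence p_i = a_i*p_{i-1} + p_{i-2}, q_i = a_i*q_{i-1} + q_{i-2} with p_{-2}=0, p_{-1}=1, q_{-2}=1, q_{-1}=0:
  i=0: a_0=0, p_0 = 0*1 + 0 = 0, q_0 = 0*0 + 1 = 1.
  i=1: a_1=7, p_1 = 7*0 + 1 = 1, q_1 = 7*1 + 0 = 7.
  i=2: a_2=2, p_2 = 2*1 + 0 = 2, q_2 = 2*7 + 1 = 15.
  i=3: a_3=2, p_3 = 2*2 + 1 = 5, q_3 = 2*15 + 7 = 37.
  i=4: a_4=2, p_4 = 2*5 + 2 = 12, q_4 = 2*37 + 15 = 89.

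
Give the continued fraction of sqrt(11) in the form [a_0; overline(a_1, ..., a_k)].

[3; overline(3, 6)]

Write x_i = (sqrt(11) + m_i)/d_i with (m_0, d_0) = (0, 1). a_0 = floor(sqrt(11)) = 3, since 3^2 = 9 <= 11 < 16 = 4^2.
Iterate m_{i+1} = d_i*a_i - m_i, d_{i+1} = (11 - m_{i+1}^2)/d_i, a_{i+1} = floor((a_0 + m_{i+1})/d_{i+1}):
  m_1 = 1*3 - 0 = 3, d_1 = (11 - 3^2)/1 = 2/1 = 2, a_1 = floor((3 + 3)/2) = 3.
  m_2 = 2*3 - 3 = 3, d_2 = (11 - 3^2)/2 = 2/2 = 1, a_2 = floor((3 + 3)/1) = 6.
  m_3 = 1*6 - 3 = 3, d_3 = (11 - 3^2)/1 = 2/1 = 2: (m_3, d_3) = (m_1, d_1) = (3, 2), so from here the quotients repeat a_1, a_2; the period length is 2.
Hence the expansion of sqrt(11) is a_0 = 3 followed by the repeating block 3, 6 (period 2).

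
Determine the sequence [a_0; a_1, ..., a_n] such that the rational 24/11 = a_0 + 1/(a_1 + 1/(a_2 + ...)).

Run the Euclidean algorithm on 24 and 11; the successive quotients are the partial quotients a_0, a_1, ... (each step inverts the fractional part left over by the previous one):
  24 = 2*11 + 2, so a_0 = 2.
  11 = 5*2 + 1, so a_1 = 5.
  2 = 2*1 + 0, so a_2 = 2.
The remainder reaches 0 after 3 divisions, so the expansion has 3 partial quotients, read off in order.

[2; 5, 2]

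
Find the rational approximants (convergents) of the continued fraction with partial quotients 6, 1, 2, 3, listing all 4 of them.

Using the convergent recurrence p_i = a_i*p_{i-1} + p_{i-2}, q_i = a_i*q_{i-1} + q_{i-2} with p_{-2}=0, p_{-1}=1, q_{-2}=1, q_{-1}=0:
  i=0: a_0=6, p_0 = 6*1 + 0 = 6, q_0 = 6*0 + 1 = 1.
  i=1: a_1=1, p_1 = 1*6 + 1 = 7, q_1 = 1*1 + 0 = 1.
  i=2: a_2=2, p_2 = 2*7 + 6 = 20, q_2 = 2*1 + 1 = 3.
  i=3: a_3=3, p_3 = 3*20 + 7 = 67, q_3 = 3*3 + 1 = 10.

6/1, 7/1, 20/3, 67/10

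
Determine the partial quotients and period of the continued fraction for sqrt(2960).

[54; (2, 2, 6, 2, 2, 108)]

Write x_i = (sqrt(2960) + m_i)/d_i with (m_0, d_0) = (0, 1). a_0 = floor(sqrt(2960)) = 54, since 54^2 = 2916 <= 2960 < 3025 = 55^2.
Iterate m_{i+1} = d_i*a_i - m_i, d_{i+1} = (2960 - m_{i+1}^2)/d_i, a_{i+1} = floor((a_0 + m_{i+1})/d_{i+1}):
  m_1 = 1*54 - 0 = 54, d_1 = (2960 - 54^2)/1 = 44/1 = 44, a_1 = floor((54 + 54)/44) = 2.
  m_2 = 44*2 - 54 = 34, d_2 = (2960 - 34^2)/44 = 1804/44 = 41, a_2 = floor((54 + 34)/41) = 2.
  m_3 = 41*2 - 34 = 48, d_3 = (2960 - 48^2)/41 = 656/41 = 16, a_3 = floor((54 + 48)/16) = 6.
  m_4 = 16*6 - 48 = 48, d_4 = (2960 - 48^2)/16 = 656/16 = 41, a_4 = floor((54 + 48)/41) = 2.
  m_5 = 41*2 - 48 = 34, d_5 = (2960 - 34^2)/41 = 1804/41 = 44, a_5 = floor((54 + 34)/44) = 2.
  m_6 = 44*2 - 34 = 54, d_6 = (2960 - 54^2)/44 = 44/44 = 1, a_6 = floor((54 + 54)/1) = 108.
  m_7 = 1*108 - 54 = 54, d_7 = (2960 - 54^2)/1 = 44/1 = 44: (m_7, d_7) = (m_1, d_1) = (54, 44), so from here the quotients repeat a_1, ..., a_6; the period length is 6.
Hence the expansion of sqrt(2960) is a_0 = 54 followed by the repeating block 2, 2, 6, 2, 2, 108 (period 6).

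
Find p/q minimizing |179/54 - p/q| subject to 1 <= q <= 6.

10/3

Expand x = 179/54 as a continued fraction with the Euclidean algorithm:
  179 = 3*54 + 17, so a_0 = 3.
  54 = 3*17 + 3, so a_1 = 3.
  17 = 5*3 + 2, so a_2 = 5.
  3 = 1*2 + 1, so a_3 = 1.
  2 = 2*1 + 0, so a_4 = 2.
so x = [3; 3, 5, 1, 2].
Convergents (p_i = a_i*p_{i-1} + p_{i-2}, q_i = a_i*q_{i-1} + q_{i-2} with p_{-2}=0, p_{-1}=1, q_{-2}=1, q_{-1}=0), until the denominator exceeds 6:
  i=0: a_0=3, p_0 = 3*1 + 0 = 3, q_0 = 3*0 + 1 = 1.
  i=1: a_1=3, p_1 = 3*3 + 1 = 10, q_1 = 3*1 + 0 = 3.
  i=2: a_2=5, p_2 = 5*10 + 3 = 53, q_2 = 5*3 + 1 = 16.
q_2 = 16 > 6, so the last convergent with denominator <= 6 is p_1/q_1 = 10/3.
The closest fraction with denominator <= 6 is either p_1/q_1 or the intermediate fraction (k*p_1 + p_0)/(k*q_1 + q_0) with the largest k >= 1 whose denominator stays <= 6; these approach x as k grows, and every other convergent or intermediate fraction in range is farther away.
Largest k: floor((6 - q_0)/q_1) = floor((6 - 1)/3) = 1.
That gives (1*10 + 3)/(1*3 + 1) = 13/4.
Compare the errors: |x - 10/3| = |179*3 - 10*54|/(54*3) = 3/162, and |x - 13/4| = |179*4 - 13*54|/(54*4) = 14/216.
Cross-multiplying, 3*216 = 648 < 2268 = 14*162, so 3/162 is smaller: the convergent 10/3 is closer to x than 13/4.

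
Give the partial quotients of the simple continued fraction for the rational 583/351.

[1; 1, 1, 1, 18, 1, 5]

Run the Euclidean algorithm on 583 and 351; the successive quotients are the partial quotients a_0, a_1, ... (each step inverts the fractional part left over by the previous one):
  583 = 1*351 + 232, so a_0 = 1.
  351 = 1*232 + 119, so a_1 = 1.
  232 = 1*119 + 113, so a_2 = 1.
  119 = 1*113 + 6, so a_3 = 1.
  113 = 18*6 + 5, so a_4 = 18.
  6 = 1*5 + 1, so a_5 = 1.
  5 = 5*1 + 0, so a_6 = 5.
The remainder reaches 0 after 7 divisions, so the expansion has 7 partial quotients, read off in order.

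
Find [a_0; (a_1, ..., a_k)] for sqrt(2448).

[49; (2, 10, 2, 98)]

Write x_i = (sqrt(2448) + m_i)/d_i with (m_0, d_0) = (0, 1). a_0 = floor(sqrt(2448)) = 49, since 49^2 = 2401 <= 2448 < 2500 = 50^2.
Iterate m_{i+1} = d_i*a_i - m_i, d_{i+1} = (2448 - m_{i+1}^2)/d_i, a_{i+1} = floor((a_0 + m_{i+1})/d_{i+1}):
  m_1 = 1*49 - 0 = 49, d_1 = (2448 - 49^2)/1 = 47/1 = 47, a_1 = floor((49 + 49)/47) = 2.
  m_2 = 47*2 - 49 = 45, d_2 = (2448 - 45^2)/47 = 423/47 = 9, a_2 = floor((49 + 45)/9) = 10.
  m_3 = 9*10 - 45 = 45, d_3 = (2448 - 45^2)/9 = 423/9 = 47, a_3 = floor((49 + 45)/47) = 2.
  m_4 = 47*2 - 45 = 49, d_4 = (2448 - 49^2)/47 = 47/47 = 1, a_4 = floor((49 + 49)/1) = 98.
  m_5 = 1*98 - 49 = 49, d_5 = (2448 - 49^2)/1 = 47/1 = 47: (m_5, d_5) = (m_1, d_1) = (49, 47), so from here the quotients repeat a_1, ..., a_4; the period length is 4.
Hence the expansion of sqrt(2448) is a_0 = 49 followed by the repeating block 2, 10, 2, 98 (period 4).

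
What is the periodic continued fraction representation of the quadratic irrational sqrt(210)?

[14; (2, 28)]

Write x_i = (sqrt(210) + m_i)/d_i with (m_0, d_0) = (0, 1). a_0 = floor(sqrt(210)) = 14, since 14^2 = 196 <= 210 < 225 = 15^2.
Iterate m_{i+1} = d_i*a_i - m_i, d_{i+1} = (210 - m_{i+1}^2)/d_i, a_{i+1} = floor((a_0 + m_{i+1})/d_{i+1}):
  m_1 = 1*14 - 0 = 14, d_1 = (210 - 14^2)/1 = 14/1 = 14, a_1 = floor((14 + 14)/14) = 2.
  m_2 = 14*2 - 14 = 14, d_2 = (210 - 14^2)/14 = 14/14 = 1, a_2 = floor((14 + 14)/1) = 28.
  m_3 = 1*28 - 14 = 14, d_3 = (210 - 14^2)/1 = 14/1 = 14: (m_3, d_3) = (m_1, d_1) = (14, 14), so from here the quotients repeat a_1, a_2; the period length is 2.
Hence the expansion of sqrt(210) is a_0 = 14 followed by the repeating block 2, 28 (period 2).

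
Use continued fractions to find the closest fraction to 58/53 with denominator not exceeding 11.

Expand x = 58/53 as a continued fraction with the Euclidean algorithm:
  58 = 1*53 + 5, so a_0 = 1.
  53 = 10*5 + 3, so a_1 = 10.
  5 = 1*3 + 2, so a_2 = 1.
  3 = 1*2 + 1, so a_3 = 1.
  2 = 2*1 + 0, so a_4 = 2.
so x = [1; 10, 1, 1, 2].
Convergents (p_i = a_i*p_{i-1} + p_{i-2}, q_i = a_i*q_{i-1} + q_{i-2} with p_{-2}=0, p_{-1}=1, q_{-2}=1, q_{-1}=0), until the denominator exceeds 11:
  i=0: a_0=1, p_0 = 1*1 + 0 = 1, q_0 = 1*0 + 1 = 1.
  i=1: a_1=10, p_1 = 10*1 + 1 = 11, q_1 = 10*1 + 0 = 10.
  i=2: a_2=1, p_2 = 1*11 + 1 = 12, q_2 = 1*10 + 1 = 11.
  i=3: a_3=1, p_3 = 1*12 + 11 = 23, q_3 = 1*11 + 10 = 21.
q_3 = 21 > 11, so the last convergent with denominator <= 11 is p_2/q_2 = 12/11.
The closest fraction with denominator <= 11 is either p_2/q_2 or the intermediate fraction (k*p_2 + p_1)/(k*q_2 + q_1) with the largest k >= 1 whose denominator stays <= 11; these approach x as k grows, and every other convergent or intermediate fraction in range is farther away.
Largest k: floor((11 - q_1)/q_2) = floor((11 - 10)/11) = 0.
Since k = 0, no intermediate fraction beyond p_2/q_2 has denominator <= 11, so the convergent 12/11 is the closest (its error is |58*11 - 12*53|/(53*11) = 2/583).

12/11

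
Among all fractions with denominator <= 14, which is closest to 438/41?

139/13

Expand x = 438/41 as a continued fraction with the Euclidean algorithm:
  438 = 10*41 + 28, so a_0 = 10.
  41 = 1*28 + 13, so a_1 = 1.
  28 = 2*13 + 2, so a_2 = 2.
  13 = 6*2 + 1, so a_3 = 6.
  2 = 2*1 + 0, so a_4 = 2.
so x = [10; 1, 2, 6, 2].
Convergents (p_i = a_i*p_{i-1} + p_{i-2}, q_i = a_i*q_{i-1} + q_{i-2} with p_{-2}=0, p_{-1}=1, q_{-2}=1, q_{-1}=0), until the denominator exceeds 14:
  i=0: a_0=10, p_0 = 10*1 + 0 = 10, q_0 = 10*0 + 1 = 1.
  i=1: a_1=1, p_1 = 1*10 + 1 = 11, q_1 = 1*1 + 0 = 1.
  i=2: a_2=2, p_2 = 2*11 + 10 = 32, q_2 = 2*1 + 1 = 3.
  i=3: a_3=6, p_3 = 6*32 + 11 = 203, q_3 = 6*3 + 1 = 19.
q_3 = 19 > 14, so the last convergent with denominator <= 14 is p_2/q_2 = 32/3.
The closest fraction with denominator <= 14 is either p_2/q_2 or the intermediate fraction (k*p_2 + p_1)/(k*q_2 + q_1) with the largest k >= 1 whose denominator stays <= 14; these approach x as k grows, and every other convergent or intermediate fraction in range is farther away.
Largest k: floor((14 - q_1)/q_2) = floor((14 - 1)/3) = 4.
That gives (4*32 + 11)/(4*3 + 1) = 139/13.
Compare the errors: |x - 32/3| = |438*3 - 32*41|/(41*3) = 2/123, and |x - 139/13| = |438*13 - 139*41|/(41*13) = 5/533.
Cross-multiplying, 5*123 = 615 < 1066 = 2*533, so 5/533 is smaller: the intermediate fraction 139/13 is closer to x than 32/3.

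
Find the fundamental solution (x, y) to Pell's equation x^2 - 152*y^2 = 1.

(x, y) = (37, 3)

First expand sqrt(152) as a continued fraction. With x_i = (sqrt(152) + m_i)/d_i and (m_0, d_0) = (0, 1): a_0 = floor(sqrt(152)) = 12, since 12^2 = 144 <= 152 < 169 = 13^2.
Iterate m_{i+1} = d_i*a_i - m_i, d_{i+1} = (152 - m_{i+1}^2)/d_i, a_{i+1} = floor((a_0 + m_{i+1})/d_{i+1}):
  m_1 = 1*12 - 0 = 12, d_1 = (152 - 12^2)/1 = 8/1 = 8, a_1 = floor((12 + 12)/8) = 3.
  m_2 = 8*3 - 12 = 12, d_2 = (152 - 12^2)/8 = 8/8 = 1, a_2 = floor((12 + 12)/1) = 24.
  m_3 = 1*24 - 12 = 12, d_3 = (152 - 12^2)/1 = 8/1 = 8: (m_3, d_3) = (m_1, d_1) = (12, 8), so from here the quotients repeat a_1, a_2; the period length is 2.
So sqrt(152) = [12; (3, 24)] with period length k = 2.
k is even, so the fundamental solution of x^2 - 152y^2 = 1 is (p_{k-1}, q_{k-1}) = (p_1, q_1); compute convergents through index 1.
Convergents (p_i = a_i*p_{i-1} + p_{i-2}, q_i = a_i*q_{i-1} + q_{i-2} with p_{-2}=0, p_{-1}=1, q_{-2}=1, q_{-1}=0):
  i=0: a_0=12, p_0 = 12*1 + 0 = 12, q_0 = 12*0 + 1 = 1.
  i=1: a_1=3, p_1 = 3*12 + 1 = 37, q_1 = 3*1 + 0 = 3.
Check: 37^2 - 152*3^2 = 1369 - 1368 = 1, so (x, y) = (37, 3) solves the equation, and by the theorem it is the least positive solution.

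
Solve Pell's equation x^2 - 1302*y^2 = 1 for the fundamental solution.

First expand sqrt(1302) as a continued fraction. With x_i = (sqrt(1302) + m_i)/d_i and (m_0, d_0) = (0, 1): a_0 = floor(sqrt(1302)) = 36, since 36^2 = 1296 <= 1302 < 1369 = 37^2.
Iterate m_{i+1} = d_i*a_i - m_i, d_{i+1} = (1302 - m_{i+1}^2)/d_i, a_{i+1} = floor((a_0 + m_{i+1})/d_{i+1}):
  m_1 = 1*36 - 0 = 36, d_1 = (1302 - 36^2)/1 = 6/1 = 6, a_1 = floor((36 + 36)/6) = 12.
  m_2 = 6*12 - 36 = 36, d_2 = (1302 - 36^2)/6 = 6/6 = 1, a_2 = floor((36 + 36)/1) = 72.
  m_3 = 1*72 - 36 = 36, d_3 = (1302 - 36^2)/1 = 6/1 = 6: (m_3, d_3) = (m_1, d_1) = (36, 6), so from here the quotients repeat a_1, a_2; the period length is 2.
So sqrt(1302) = [36; (12, 72)] with period length k = 2.
k is even, so the fundamental solution of x^2 - 1302y^2 = 1 is (p_{k-1}, q_{k-1}) = (p_1, q_1); compute convergents through index 1.
Convergents (p_i = a_i*p_{i-1} + p_{i-2}, q_i = a_i*q_{i-1} + q_{i-2} with p_{-2}=0, p_{-1}=1, q_{-2}=1, q_{-1}=0):
  i=0: a_0=36, p_0 = 36*1 + 0 = 36, q_0 = 36*0 + 1 = 1.
  i=1: a_1=12, p_1 = 12*36 + 1 = 433, q_1 = 12*1 + 0 = 12.
Check: 433^2 - 1302*12^2 = 187489 - 187488 = 1, so (x, y) = (433, 12) solves the equation, and by the theorem it is the least positive solution.

(x, y) = (433, 12)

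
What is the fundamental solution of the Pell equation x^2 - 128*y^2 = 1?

(x, y) = (577, 51)

First expand sqrt(128) as a continued fraction. With x_i = (sqrt(128) + m_i)/d_i and (m_0, d_0) = (0, 1): a_0 = floor(sqrt(128)) = 11, since 11^2 = 121 <= 128 < 144 = 12^2.
Iterate m_{i+1} = d_i*a_i - m_i, d_{i+1} = (128 - m_{i+1}^2)/d_i, a_{i+1} = floor((a_0 + m_{i+1})/d_{i+1}):
  m_1 = 1*11 - 0 = 11, d_1 = (128 - 11^2)/1 = 7/1 = 7, a_1 = floor((11 + 11)/7) = 3.
  m_2 = 7*3 - 11 = 10, d_2 = (128 - 10^2)/7 = 28/7 = 4, a_2 = floor((11 + 10)/4) = 5.
  m_3 = 4*5 - 10 = 10, d_3 = (128 - 10^2)/4 = 28/4 = 7, a_3 = floor((11 + 10)/7) = 3.
  m_4 = 7*3 - 10 = 11, d_4 = (128 - 11^2)/7 = 7/7 = 1, a_4 = floor((11 + 11)/1) = 22.
  m_5 = 1*22 - 11 = 11, d_5 = (128 - 11^2)/1 = 7/1 = 7: (m_5, d_5) = (m_1, d_1) = (11, 7), so from here the quotients repeat a_1, ..., a_4; the period length is 4.
So sqrt(128) = [11; (3, 5, 3, 22)] with period length k = 4.
k is even, so the fundamental solution of x^2 - 128y^2 = 1 is (p_{k-1}, q_{k-1}) = (p_3, q_3); compute convergents through index 3.
Convergents (p_i = a_i*p_{i-1} + p_{i-2}, q_i = a_i*q_{i-1} + q_{i-2} with p_{-2}=0, p_{-1}=1, q_{-2}=1, q_{-1}=0):
  i=0: a_0=11, p_0 = 11*1 + 0 = 11, q_0 = 11*0 + 1 = 1.
  i=1: a_1=3, p_1 = 3*11 + 1 = 34, q_1 = 3*1 + 0 = 3.
  i=2: a_2=5, p_2 = 5*34 + 11 = 181, q_2 = 5*3 + 1 = 16.
  i=3: a_3=3, p_3 = 3*181 + 34 = 577, q_3 = 3*16 + 3 = 51.
Check: 577^2 - 128*51^2 = 332929 - 332928 = 1, so (x, y) = (577, 51) solves the equation, and by the theorem it is the least positive solution.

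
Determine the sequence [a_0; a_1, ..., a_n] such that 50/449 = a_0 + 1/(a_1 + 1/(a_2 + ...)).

[0; 8, 1, 49]

Run the Euclidean algorithm on 50 and 449; the successive quotients are the partial quotients a_0, a_1, ... (each step inverts the fractional part left over by the previous one):
  50 = 0*449 + 50, so a_0 = 0.
  449 = 8*50 + 49, so a_1 = 8.
  50 = 1*49 + 1, so a_2 = 1.
  49 = 49*1 + 0, so a_3 = 49.
The remainder reaches 0 after 4 divisions, so the expansion has 4 partial quotients, read off in order.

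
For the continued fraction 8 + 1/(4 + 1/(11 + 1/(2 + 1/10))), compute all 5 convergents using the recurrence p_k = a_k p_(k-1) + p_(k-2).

Using the convergent recurrence p_i = a_i*p_{i-1} + p_{i-2}, q_i = a_i*q_{i-1} + q_{i-2} with p_{-2}=0, p_{-1}=1, q_{-2}=1, q_{-1}=0:
  i=0: a_0=8, p_0 = 8*1 + 0 = 8, q_0 = 8*0 + 1 = 1.
  i=1: a_1=4, p_1 = 4*8 + 1 = 33, q_1 = 4*1 + 0 = 4.
  i=2: a_2=11, p_2 = 11*33 + 8 = 371, q_2 = 11*4 + 1 = 45.
  i=3: a_3=2, p_3 = 2*371 + 33 = 775, q_3 = 2*45 + 4 = 94.
  i=4: a_4=10, p_4 = 10*775 + 371 = 8121, q_4 = 10*94 + 45 = 985.

8/1, 33/4, 371/45, 775/94, 8121/985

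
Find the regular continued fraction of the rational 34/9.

Run the Euclidean algorithm on 34 and 9; the successive quotients are the partial quotients a_0, a_1, ... (each step inverts the fractional part left over by the previous one):
  34 = 3*9 + 7, so a_0 = 3.
  9 = 1*7 + 2, so a_1 = 1.
  7 = 3*2 + 1, so a_2 = 3.
  2 = 2*1 + 0, so a_3 = 2.
The remainder reaches 0 after 4 divisions, so the expansion has 4 partial quotients, read off in order.

[3; 1, 3, 2]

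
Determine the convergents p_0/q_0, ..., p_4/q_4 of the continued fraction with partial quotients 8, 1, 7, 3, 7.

8/1, 9/1, 71/8, 222/25, 1625/183

Using the convergent recurrence p_i = a_i*p_{i-1} + p_{i-2}, q_i = a_i*q_{i-1} + q_{i-2} with p_{-2}=0, p_{-1}=1, q_{-2}=1, q_{-1}=0:
  i=0: a_0=8, p_0 = 8*1 + 0 = 8, q_0 = 8*0 + 1 = 1.
  i=1: a_1=1, p_1 = 1*8 + 1 = 9, q_1 = 1*1 + 0 = 1.
  i=2: a_2=7, p_2 = 7*9 + 8 = 71, q_2 = 7*1 + 1 = 8.
  i=3: a_3=3, p_3 = 3*71 + 9 = 222, q_3 = 3*8 + 1 = 25.
  i=4: a_4=7, p_4 = 7*222 + 71 = 1625, q_4 = 7*25 + 8 = 183.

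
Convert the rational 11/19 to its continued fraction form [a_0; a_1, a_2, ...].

[0; 1, 1, 2, 1, 2]

Run the Euclidean algorithm on 11 and 19; the successive quotients are the partial quotients a_0, a_1, ... (each step inverts the fractional part left over by the previous one):
  11 = 0*19 + 11, so a_0 = 0.
  19 = 1*11 + 8, so a_1 = 1.
  11 = 1*8 + 3, so a_2 = 1.
  8 = 2*3 + 2, so a_3 = 2.
  3 = 1*2 + 1, so a_4 = 1.
  2 = 2*1 + 0, so a_5 = 2.
The remainder reaches 0 after 6 divisions, so the expansion has 6 partial quotients, read off in order.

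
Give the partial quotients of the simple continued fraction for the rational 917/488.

Run the Euclidean algorithm on 917 and 488; the successive quotients are the partial quotients a_0, a_1, ... (each step inverts the fractional part left over by the previous one):
  917 = 1*488 + 429, so a_0 = 1.
  488 = 1*429 + 59, so a_1 = 1.
  429 = 7*59 + 16, so a_2 = 7.
  59 = 3*16 + 11, so a_3 = 3.
  16 = 1*11 + 5, so a_4 = 1.
  11 = 2*5 + 1, so a_5 = 2.
  5 = 5*1 + 0, so a_6 = 5.
The remainder reaches 0 after 7 divisions, so the expansion has 7 partial quotients, read off in order.

[1; 1, 7, 3, 1, 2, 5]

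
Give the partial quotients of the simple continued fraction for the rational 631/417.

[1; 1, 1, 18, 2, 5]

Run the Euclidean algorithm on 631 and 417; the successive quotients are the partial quotients a_0, a_1, ... (each step inverts the fractional part left over by the previous one):
  631 = 1*417 + 214, so a_0 = 1.
  417 = 1*214 + 203, so a_1 = 1.
  214 = 1*203 + 11, so a_2 = 1.
  203 = 18*11 + 5, so a_3 = 18.
  11 = 2*5 + 1, so a_4 = 2.
  5 = 5*1 + 0, so a_5 = 5.
The remainder reaches 0 after 6 divisions, so the expansion has 6 partial quotients, read off in order.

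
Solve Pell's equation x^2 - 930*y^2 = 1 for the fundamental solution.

First expand sqrt(930) as a continued fraction. With x_i = (sqrt(930) + m_i)/d_i and (m_0, d_0) = (0, 1): a_0 = floor(sqrt(930)) = 30, since 30^2 = 900 <= 930 < 961 = 31^2.
Iterate m_{i+1} = d_i*a_i - m_i, d_{i+1} = (930 - m_{i+1}^2)/d_i, a_{i+1} = floor((a_0 + m_{i+1})/d_{i+1}):
  m_1 = 1*30 - 0 = 30, d_1 = (930 - 30^2)/1 = 30/1 = 30, a_1 = floor((30 + 30)/30) = 2.
  m_2 = 30*2 - 30 = 30, d_2 = (930 - 30^2)/30 = 30/30 = 1, a_2 = floor((30 + 30)/1) = 60.
  m_3 = 1*60 - 30 = 30, d_3 = (930 - 30^2)/1 = 30/1 = 30: (m_3, d_3) = (m_1, d_1) = (30, 30), so from here the quotients repeat a_1, a_2; the period length is 2.
So sqrt(930) = [30; (2, 60)] with period length k = 2.
k is even, so the fundamental solution of x^2 - 930y^2 = 1 is (p_{k-1}, q_{k-1}) = (p_1, q_1); compute convergents through index 1.
Convergents (p_i = a_i*p_{i-1} + p_{i-2}, q_i = a_i*q_{i-1} + q_{i-2} with p_{-2}=0, p_{-1}=1, q_{-2}=1, q_{-1}=0):
  i=0: a_0=30, p_0 = 30*1 + 0 = 30, q_0 = 30*0 + 1 = 1.
  i=1: a_1=2, p_1 = 2*30 + 1 = 61, q_1 = 2*1 + 0 = 2.
Check: 61^2 - 930*2^2 = 3721 - 3720 = 1, so (x, y) = (61, 2) solves the equation, and by the theorem it is the least positive solution.

(x, y) = (61, 2)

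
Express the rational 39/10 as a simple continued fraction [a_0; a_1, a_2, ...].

[3; 1, 9]

Run the Euclidean algorithm on 39 and 10; the successive quotients are the partial quotients a_0, a_1, ... (each step inverts the fractional part left over by the previous one):
  39 = 3*10 + 9, so a_0 = 3.
  10 = 1*9 + 1, so a_1 = 1.
  9 = 9*1 + 0, so a_2 = 9.
The remainder reaches 0 after 3 divisions, so the expansion has 3 partial quotients, read off in order.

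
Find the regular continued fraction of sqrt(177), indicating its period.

Write x_i = (sqrt(177) + m_i)/d_i with (m_0, d_0) = (0, 1). a_0 = floor(sqrt(177)) = 13, since 13^2 = 169 <= 177 < 196 = 14^2.
Iterate m_{i+1} = d_i*a_i - m_i, d_{i+1} = (177 - m_{i+1}^2)/d_i, a_{i+1} = floor((a_0 + m_{i+1})/d_{i+1}):
  m_1 = 1*13 - 0 = 13, d_1 = (177 - 13^2)/1 = 8/1 = 8, a_1 = floor((13 + 13)/8) = 3.
  m_2 = 8*3 - 13 = 11, d_2 = (177 - 11^2)/8 = 56/8 = 7, a_2 = floor((13 + 11)/7) = 3.
  m_3 = 7*3 - 11 = 10, d_3 = (177 - 10^2)/7 = 77/7 = 11, a_3 = floor((13 + 10)/11) = 2.
  m_4 = 11*2 - 10 = 12, d_4 = (177 - 12^2)/11 = 33/11 = 3, a_4 = floor((13 + 12)/3) = 8.
  m_5 = 3*8 - 12 = 12, d_5 = (177 - 12^2)/3 = 33/3 = 11, a_5 = floor((13 + 12)/11) = 2.
  m_6 = 11*2 - 12 = 10, d_6 = (177 - 10^2)/11 = 77/11 = 7, a_6 = floor((13 + 10)/7) = 3.
  m_7 = 7*3 - 10 = 11, d_7 = (177 - 11^2)/7 = 56/7 = 8, a_7 = floor((13 + 11)/8) = 3.
  m_8 = 8*3 - 11 = 13, d_8 = (177 - 13^2)/8 = 8/8 = 1, a_8 = floor((13 + 13)/1) = 26.
  m_9 = 1*26 - 13 = 13, d_9 = (177 - 13^2)/1 = 8/1 = 8: (m_9, d_9) = (m_1, d_1) = (13, 8), so from here the quotients repeat a_1, ..., a_8; the period length is 8.
Hence the expansion of sqrt(177) is a_0 = 13 followed by the repeating block 3, 3, 2, 8, 2, 3, 3, 26 (period 8).

[13; (3, 3, 2, 8, 2, 3, 3, 26)]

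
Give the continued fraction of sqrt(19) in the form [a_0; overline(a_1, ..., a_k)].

[4; overline(2, 1, 3, 1, 2, 8)]

Write x_i = (sqrt(19) + m_i)/d_i with (m_0, d_0) = (0, 1). a_0 = floor(sqrt(19)) = 4, since 4^2 = 16 <= 19 < 25 = 5^2.
Iterate m_{i+1} = d_i*a_i - m_i, d_{i+1} = (19 - m_{i+1}^2)/d_i, a_{i+1} = floor((a_0 + m_{i+1})/d_{i+1}):
  m_1 = 1*4 - 0 = 4, d_1 = (19 - 4^2)/1 = 3/1 = 3, a_1 = floor((4 + 4)/3) = 2.
  m_2 = 3*2 - 4 = 2, d_2 = (19 - 2^2)/3 = 15/3 = 5, a_2 = floor((4 + 2)/5) = 1.
  m_3 = 5*1 - 2 = 3, d_3 = (19 - 3^2)/5 = 10/5 = 2, a_3 = floor((4 + 3)/2) = 3.
  m_4 = 2*3 - 3 = 3, d_4 = (19 - 3^2)/2 = 10/2 = 5, a_4 = floor((4 + 3)/5) = 1.
  m_5 = 5*1 - 3 = 2, d_5 = (19 - 2^2)/5 = 15/5 = 3, a_5 = floor((4 + 2)/3) = 2.
  m_6 = 3*2 - 2 = 4, d_6 = (19 - 4^2)/3 = 3/3 = 1, a_6 = floor((4 + 4)/1) = 8.
  m_7 = 1*8 - 4 = 4, d_7 = (19 - 4^2)/1 = 3/1 = 3: (m_7, d_7) = (m_1, d_1) = (4, 3), so from here the quotients repeat a_1, ..., a_6; the period length is 6.
Hence the expansion of sqrt(19) is a_0 = 4 followed by the repeating block 2, 1, 3, 1, 2, 8 (period 6).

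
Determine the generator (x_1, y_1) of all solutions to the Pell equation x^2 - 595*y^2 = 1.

First expand sqrt(595) as a continued fraction. With x_i = (sqrt(595) + m_i)/d_i and (m_0, d_0) = (0, 1): a_0 = floor(sqrt(595)) = 24, since 24^2 = 576 <= 595 < 625 = 25^2.
Iterate m_{i+1} = d_i*a_i - m_i, d_{i+1} = (595 - m_{i+1}^2)/d_i, a_{i+1} = floor((a_0 + m_{i+1})/d_{i+1}):
  m_1 = 1*24 - 0 = 24, d_1 = (595 - 24^2)/1 = 19/1 = 19, a_1 = floor((24 + 24)/19) = 2.
  m_2 = 19*2 - 24 = 14, d_2 = (595 - 14^2)/19 = 399/19 = 21, a_2 = floor((24 + 14)/21) = 1.
  m_3 = 21*1 - 14 = 7, d_3 = (595 - 7^2)/21 = 546/21 = 26, a_3 = floor((24 + 7)/26) = 1.
  m_4 = 26*1 - 7 = 19, d_4 = (595 - 19^2)/26 = 234/26 = 9, a_4 = floor((24 + 19)/9) = 4.
  m_5 = 9*4 - 19 = 17, d_5 = (595 - 17^2)/9 = 306/9 = 34, a_5 = floor((24 + 17)/34) = 1.
  m_6 = 34*1 - 17 = 17, d_6 = (595 - 17^2)/34 = 306/34 = 9, a_6 = floor((24 + 17)/9) = 4.
  m_7 = 9*4 - 17 = 19, d_7 = (595 - 19^2)/9 = 234/9 = 26, a_7 = floor((24 + 19)/26) = 1.
  m_8 = 26*1 - 19 = 7, d_8 = (595 - 7^2)/26 = 546/26 = 21, a_8 = floor((24 + 7)/21) = 1.
  m_9 = 21*1 - 7 = 14, d_9 = (595 - 14^2)/21 = 399/21 = 19, a_9 = floor((24 + 14)/19) = 2.
  m_10 = 19*2 - 14 = 24, d_10 = (595 - 24^2)/19 = 19/19 = 1, a_10 = floor((24 + 24)/1) = 48.
  m_11 = 1*48 - 24 = 24, d_11 = (595 - 24^2)/1 = 19/1 = 19: (m_11, d_11) = (m_1, d_1) = (24, 19), so from here the quotients repeat a_1, ..., a_10; the period length is 10.
So sqrt(595) = [24; (2, 1, 1, 4, 1, 4, 1, 1, 2, 48)] with period length k = 10.
k is even, so the fundamental solution of x^2 - 595y^2 = 1 is (p_{k-1}, q_{k-1}) = (p_9, q_9); compute convergents through index 9.
Convergents (p_i = a_i*p_{i-1} + p_{i-2}, q_i = a_i*q_{i-1} + q_{i-2} with p_{-2}=0, p_{-1}=1, q_{-2}=1, q_{-1}=0):
  i=0: a_0=24, p_0 = 24*1 + 0 = 24, q_0 = 24*0 + 1 = 1.
  i=1: a_1=2, p_1 = 2*24 + 1 = 49, q_1 = 2*1 + 0 = 2.
  i=2: a_2=1, p_2 = 1*49 + 24 = 73, q_2 = 1*2 + 1 = 3.
  i=3: a_3=1, p_3 = 1*73 + 49 = 122, q_3 = 1*3 + 2 = 5.
  i=4: a_4=4, p_4 = 4*122 + 73 = 561, q_4 = 4*5 + 3 = 23.
  i=5: a_5=1, p_5 = 1*561 + 122 = 683, q_5 = 1*23 + 5 = 28.
  i=6: a_6=4, p_6 = 4*683 + 561 = 3293, q_6 = 4*28 + 23 = 135.
  i=7: a_7=1, p_7 = 1*3293 + 683 = 3976, q_7 = 1*135 + 28 = 163.
  i=8: a_8=1, p_8 = 1*3976 + 3293 = 7269, q_8 = 1*163 + 135 = 298.
  i=9: a_9=2, p_9 = 2*7269 + 3976 = 18514, q_9 = 2*298 + 163 = 759.
Check: 18514^2 - 595*759^2 = 342768196 - 342768195 = 1, so (x, y) = (18514, 759) solves the equation, and by the theorem it is the least positive solution.

(x, y) = (18514, 759)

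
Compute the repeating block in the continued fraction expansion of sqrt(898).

[29; (1, 28, 1, 58)]

Write x_i = (sqrt(898) + m_i)/d_i with (m_0, d_0) = (0, 1). a_0 = floor(sqrt(898)) = 29, since 29^2 = 841 <= 898 < 900 = 30^2.
Iterate m_{i+1} = d_i*a_i - m_i, d_{i+1} = (898 - m_{i+1}^2)/d_i, a_{i+1} = floor((a_0 + m_{i+1})/d_{i+1}):
  m_1 = 1*29 - 0 = 29, d_1 = (898 - 29^2)/1 = 57/1 = 57, a_1 = floor((29 + 29)/57) = 1.
  m_2 = 57*1 - 29 = 28, d_2 = (898 - 28^2)/57 = 114/57 = 2, a_2 = floor((29 + 28)/2) = 28.
  m_3 = 2*28 - 28 = 28, d_3 = (898 - 28^2)/2 = 114/2 = 57, a_3 = floor((29 + 28)/57) = 1.
  m_4 = 57*1 - 28 = 29, d_4 = (898 - 29^2)/57 = 57/57 = 1, a_4 = floor((29 + 29)/1) = 58.
  m_5 = 1*58 - 29 = 29, d_5 = (898 - 29^2)/1 = 57/1 = 57: (m_5, d_5) = (m_1, d_1) = (29, 57), so from here the quotients repeat a_1, ..., a_4; the period length is 4.
Hence the expansion of sqrt(898) is a_0 = 29 followed by the repeating block 1, 28, 1, 58 (period 4).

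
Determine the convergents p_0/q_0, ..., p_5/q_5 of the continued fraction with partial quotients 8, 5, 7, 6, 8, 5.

Using the convergent recurrence p_i = a_i*p_{i-1} + p_{i-2}, q_i = a_i*q_{i-1} + q_{i-2} with p_{-2}=0, p_{-1}=1, q_{-2}=1, q_{-1}=0:
  i=0: a_0=8, p_0 = 8*1 + 0 = 8, q_0 = 8*0 + 1 = 1.
  i=1: a_1=5, p_1 = 5*8 + 1 = 41, q_1 = 5*1 + 0 = 5.
  i=2: a_2=7, p_2 = 7*41 + 8 = 295, q_2 = 7*5 + 1 = 36.
  i=3: a_3=6, p_3 = 6*295 + 41 = 1811, q_3 = 6*36 + 5 = 221.
  i=4: a_4=8, p_4 = 8*1811 + 295 = 14783, q_4 = 8*221 + 36 = 1804.
  i=5: a_5=5, p_5 = 5*14783 + 1811 = 75726, q_5 = 5*1804 + 221 = 9241.

8/1, 41/5, 295/36, 1811/221, 14783/1804, 75726/9241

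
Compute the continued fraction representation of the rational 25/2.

[12; 2]

Run the Euclidean algorithm on 25 and 2; the successive quotients are the partial quotients a_0, a_1, ... (each step inverts the fractional part left over by the previous one):
  25 = 12*2 + 1, so a_0 = 12.
  2 = 2*1 + 0, so a_1 = 2.
The remainder reaches 0 after 2 divisions, so the expansion has 2 partial quotients, read off in order.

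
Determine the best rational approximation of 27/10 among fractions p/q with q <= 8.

19/7

Expand x = 27/10 as a continued fraction with the Euclidean algorithm:
  27 = 2*10 + 7, so a_0 = 2.
  10 = 1*7 + 3, so a_1 = 1.
  7 = 2*3 + 1, so a_2 = 2.
  3 = 3*1 + 0, so a_3 = 3.
so x = [2; 1, 2, 3].
Convergents (p_i = a_i*p_{i-1} + p_{i-2}, q_i = a_i*q_{i-1} + q_{i-2} with p_{-2}=0, p_{-1}=1, q_{-2}=1, q_{-1}=0), until the denominator exceeds 8:
  i=0: a_0=2, p_0 = 2*1 + 0 = 2, q_0 = 2*0 + 1 = 1.
  i=1: a_1=1, p_1 = 1*2 + 1 = 3, q_1 = 1*1 + 0 = 1.
  i=2: a_2=2, p_2 = 2*3 + 2 = 8, q_2 = 2*1 + 1 = 3.
  i=3: a_3=3, p_3 = 3*8 + 3 = 27, q_3 = 3*3 + 1 = 10.
q_3 = 10 > 8, so the last convergent with denominator <= 8 is p_2/q_2 = 8/3.
The closest fraction with denominator <= 8 is either p_2/q_2 or the intermediate fraction (k*p_2 + p_1)/(k*q_2 + q_1) with the largest k >= 1 whose denominator stays <= 8; these approach x as k grows, and every other convergent or intermediate fraction in range is farther away.
Largest k: floor((8 - q_1)/q_2) = floor((8 - 1)/3) = 2.
That gives (2*8 + 3)/(2*3 + 1) = 19/7.
Compare the errors: |x - 8/3| = |27*3 - 8*10|/(10*3) = 1/30, and |x - 19/7| = |27*7 - 19*10|/(10*7) = 1/70.
Cross-multiplying, 1*30 = 30 < 70 = 1*70, so 1/70 is smaller: the intermediate fraction 19/7 is closer to x than 8/3.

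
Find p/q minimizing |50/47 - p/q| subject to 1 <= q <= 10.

11/10

Expand x = 50/47 as a continued fraction with the Euclidean algorithm:
  50 = 1*47 + 3, so a_0 = 1.
  47 = 15*3 + 2, so a_1 = 15.
  3 = 1*2 + 1, so a_2 = 1.
  2 = 2*1 + 0, so a_3 = 2.
so x = [1; 15, 1, 2].
Convergents (p_i = a_i*p_{i-1} + p_{i-2}, q_i = a_i*q_{i-1} + q_{i-2} with p_{-2}=0, p_{-1}=1, q_{-2}=1, q_{-1}=0), until the denominator exceeds 10:
  i=0: a_0=1, p_0 = 1*1 + 0 = 1, q_0 = 1*0 + 1 = 1.
  i=1: a_1=15, p_1 = 15*1 + 1 = 16, q_1 = 15*1 + 0 = 15.
q_1 = 15 > 10, so the last convergent with denominator <= 10 is p_0/q_0 = 1/1.
The closest fraction with denominator <= 10 is either p_0/q_0 or the intermediate fraction (k*p_0 + p_{-1})/(k*q_0 + q_{-1}) with the largest k >= 1 whose denominator stays <= 10; these approach x as k grows, and every other convergent or intermediate fraction in range is farther away.
Largest k: floor((10 - q_{-1})/q_0) = floor((10 - 0)/1) = 10 (using the seeds p_{-1} = 1, q_{-1} = 0).
That gives (10*1 + 1)/(10*1 + 0) = 11/10.
Compare the errors: |x - 1/1| = |50*1 - 1*47|/(47*1) = 3/47, and |x - 11/10| = |50*10 - 11*47|/(47*10) = 17/470.
Cross-multiplying, 17*47 = 799 < 1410 = 3*470, so 17/470 is smaller: the intermediate fraction 11/10 is closer to x than 1/1.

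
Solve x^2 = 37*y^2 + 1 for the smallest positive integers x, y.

First expand sqrt(37) as a continued fraction. With x_i = (sqrt(37) + m_i)/d_i and (m_0, d_0) = (0, 1): a_0 = floor(sqrt(37)) = 6, since 6^2 = 36 <= 37 < 49 = 7^2.
Iterate m_{i+1} = d_i*a_i - m_i, d_{i+1} = (37 - m_{i+1}^2)/d_i, a_{i+1} = floor((a_0 + m_{i+1})/d_{i+1}):
  m_1 = 1*6 - 0 = 6, d_1 = (37 - 6^2)/1 = 1/1 = 1, a_1 = floor((6 + 6)/1) = 12.
  m_2 = 1*12 - 6 = 6, d_2 = (37 - 6^2)/1 = 1/1 = 1: (m_2, d_2) = (m_1, d_1) = (6, 1), so from here the quotient a_1 repeats; the period length is 1.
So sqrt(37) = [6; (12)] with period length k = 1.
k is odd, so (p_{k-1}, q_{k-1}) only solves x^2 - 37y^2 = -1 and the fundamental solution of x^2 - 37y^2 = 1 is (p_{2k-1}, q_{2k-1}) = (p_1, q_1); compute convergents through index 1, running through the period twice.
Convergents (p_i = a_i*p_{i-1} + p_{i-2}, q_i = a_i*q_{i-1} + q_{i-2} with p_{-2}=0, p_{-1}=1, q_{-2}=1, q_{-1}=0):
  i=0: a_0=6, p_0 = 6*1 + 0 = 6, q_0 = 6*0 + 1 = 1.
  i=1: a_1=12, p_1 = 12*6 + 1 = 73, q_1 = 12*1 + 0 = 12.
Indeed p_0^2 - 37*q_0^2 = 36 - 37 = -1, not +1.
Check: 73^2 - 37*12^2 = 5329 - 5328 = 1, so (x, y) = (73, 12) solves the equation, and by the theorem it is the least positive solution.

(x, y) = (73, 12)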